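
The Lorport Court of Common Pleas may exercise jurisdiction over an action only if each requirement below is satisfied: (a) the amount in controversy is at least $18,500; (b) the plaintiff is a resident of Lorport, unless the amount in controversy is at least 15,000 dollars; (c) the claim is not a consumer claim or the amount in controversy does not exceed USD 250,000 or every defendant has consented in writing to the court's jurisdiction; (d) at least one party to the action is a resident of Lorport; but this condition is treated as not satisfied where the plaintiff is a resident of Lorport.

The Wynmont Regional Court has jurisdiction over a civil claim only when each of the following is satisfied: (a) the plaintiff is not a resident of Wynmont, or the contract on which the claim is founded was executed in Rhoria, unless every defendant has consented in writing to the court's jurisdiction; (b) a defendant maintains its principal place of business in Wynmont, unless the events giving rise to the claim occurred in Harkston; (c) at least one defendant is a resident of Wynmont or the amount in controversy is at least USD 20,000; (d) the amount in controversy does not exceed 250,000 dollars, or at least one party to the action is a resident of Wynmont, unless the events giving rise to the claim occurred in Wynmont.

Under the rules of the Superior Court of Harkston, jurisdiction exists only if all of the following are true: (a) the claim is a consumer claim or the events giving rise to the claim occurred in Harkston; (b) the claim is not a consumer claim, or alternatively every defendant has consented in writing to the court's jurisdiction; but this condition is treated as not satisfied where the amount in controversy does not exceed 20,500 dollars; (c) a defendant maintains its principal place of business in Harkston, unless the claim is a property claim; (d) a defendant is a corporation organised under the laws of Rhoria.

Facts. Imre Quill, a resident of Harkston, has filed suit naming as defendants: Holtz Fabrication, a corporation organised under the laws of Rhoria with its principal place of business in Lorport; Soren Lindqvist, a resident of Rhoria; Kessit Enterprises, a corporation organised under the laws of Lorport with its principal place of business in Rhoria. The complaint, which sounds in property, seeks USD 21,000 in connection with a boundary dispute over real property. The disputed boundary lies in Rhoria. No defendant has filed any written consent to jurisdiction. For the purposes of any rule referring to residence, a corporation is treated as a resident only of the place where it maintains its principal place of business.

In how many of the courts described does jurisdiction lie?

1

The Lorport Court of Common Pleas:
  (a) The amount in controversy is USD 21,000, which meets the 18,500 dollars floor. Condition met.
  (b) The plaintiff resides in Harkston, not Lorport. But the amount in controversy is $21,000, which meets the $15,000 floor, and the 'unless' clause therefore excuses the requirement. Condition met.
  (c) The claim is a property claim, not a consumer claim — that alternative is enough. Met.
  (d) Holtz Fabrication resides in Lorport. And the carve-out is inapplicable — the plaintiff resides in Harkston, not Lorport. Satisfied.
  → Every requirement is satisfied — jurisdiction.
The Wynmont Regional Court:
  (a) The plaintiff resides in Harkston, which is not Wynmont, which satisfies one of the alternatives. Satisfied.
  (b) The corporate defendant(s) have their principal place of business in Lorport, Rhoria, not Wynmont. And the operative events occurred in Rhoria, not Harkston, so the proviso does not save it. Fails.
  (c) The amount in controversy is 21,000 dollars, which meets the $20,000 floor, so one alternative holds. Condition met.
  (d) The amount in controversy is $21,000, within the $250,000 ceiling, so this disjunct is met. Condition met.
  → The court lacks jurisdiction.
The Superior Court of Harkston:
  (a) The claim is a property claim, not a consumer claim; the operative events occurred in Rhoria, not Harkston — none of the alternatives is met. Condition not met.
  (b) The claim is a property claim, not a consumer claim, so one alternative holds. And the carve-out is inapplicable — the amount in controversy is USD 21,000, above the $20,500 ceiling. Satisfied.
  (c) The corporate defendant(s) have their principal place of business in Lorport, Rhoria, not Harkston. But the claim is a property claim, and the 'unless' clause therefore excuses the requirement. Met.
  (d) Holtz Fabrication is organised under the laws of Rhoria. Satisfied.
  → The court lacks jurisdiction.
Courts with jurisdiction: the Lorport Court of Common Pleas — 1 in total.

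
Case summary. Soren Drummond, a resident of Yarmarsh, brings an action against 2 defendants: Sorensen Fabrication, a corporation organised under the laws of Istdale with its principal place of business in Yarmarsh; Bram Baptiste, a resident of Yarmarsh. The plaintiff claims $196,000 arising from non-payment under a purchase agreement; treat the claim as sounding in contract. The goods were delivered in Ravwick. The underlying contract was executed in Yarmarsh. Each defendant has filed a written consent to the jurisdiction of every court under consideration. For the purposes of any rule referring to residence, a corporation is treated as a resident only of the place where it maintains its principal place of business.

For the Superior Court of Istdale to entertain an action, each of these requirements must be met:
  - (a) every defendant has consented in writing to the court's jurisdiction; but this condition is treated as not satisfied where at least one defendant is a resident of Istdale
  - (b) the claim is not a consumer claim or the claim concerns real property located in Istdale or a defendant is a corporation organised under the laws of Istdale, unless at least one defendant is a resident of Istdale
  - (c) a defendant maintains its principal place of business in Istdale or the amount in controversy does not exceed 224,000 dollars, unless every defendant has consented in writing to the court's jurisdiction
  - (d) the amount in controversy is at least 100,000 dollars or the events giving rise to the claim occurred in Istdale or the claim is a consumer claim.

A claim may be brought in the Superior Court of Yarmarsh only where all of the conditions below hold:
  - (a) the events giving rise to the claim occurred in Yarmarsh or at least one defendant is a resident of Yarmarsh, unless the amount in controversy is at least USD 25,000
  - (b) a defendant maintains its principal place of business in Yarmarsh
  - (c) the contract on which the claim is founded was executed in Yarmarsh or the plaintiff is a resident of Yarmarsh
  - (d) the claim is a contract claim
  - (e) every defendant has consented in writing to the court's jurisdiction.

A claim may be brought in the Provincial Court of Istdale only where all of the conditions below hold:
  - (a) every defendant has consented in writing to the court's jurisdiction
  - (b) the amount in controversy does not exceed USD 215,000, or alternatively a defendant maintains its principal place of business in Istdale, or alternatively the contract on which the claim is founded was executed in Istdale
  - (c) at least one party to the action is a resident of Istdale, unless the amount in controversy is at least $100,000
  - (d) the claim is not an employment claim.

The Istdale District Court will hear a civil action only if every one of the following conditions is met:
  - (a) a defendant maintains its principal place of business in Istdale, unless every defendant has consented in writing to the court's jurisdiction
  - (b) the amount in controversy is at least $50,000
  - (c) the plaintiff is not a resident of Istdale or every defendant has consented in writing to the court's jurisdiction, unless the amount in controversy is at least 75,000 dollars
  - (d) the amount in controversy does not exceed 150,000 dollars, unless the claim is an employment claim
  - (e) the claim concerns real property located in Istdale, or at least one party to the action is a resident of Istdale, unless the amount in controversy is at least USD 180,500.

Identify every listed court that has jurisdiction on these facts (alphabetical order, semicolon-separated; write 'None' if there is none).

the Provincial Court of Istdale; the Superior Court of Istdale; the Superior Court of Yarmarsh

The Superior Court of Istdale:
  (a) Every defendant has filed written consent. The carve-out does not apply: no defendant resides in Istdale (they reside in Yarmarsh, Yarmarsh). Condition met.
  (b) The claim is a contract claim, not a consumer claim, so this disjunct is met. Condition met.
  (c) The amount in controversy is $196,000, within the $224,000 ceiling, so one alternative holds. Satisfied.
  (d) The amount in controversy is $196,000, which meets the USD 100,000 floor, so this disjunct is met. Met.
  → All conditions met; jurisdiction exists.
The Superior Court of Yarmarsh:
  (a) Sorensen Fabrication resides in Yarmarsh — that alternative is enough. Satisfied.
  (b) Sorensen Fabrication has its principal place of business in Yarmarsh. Met.
  (c) The contract was executed in Yarmarsh, so this disjunct is met. Condition met.
  (d) The claim is a contract claim. Satisfied.
  (e) Every defendant has filed written consent. Met.
  → Jurisdiction lies.
The Provincial Court of Istdale:
  (a) Every defendant has filed written consent. Satisfied.
  (b) The amount in controversy is 196,000 dollars, within the USD 215,000 ceiling, which satisfies one of the alternatives. Satisfied.
  (c) No party resides in Istdale. The proviso rescues it, though: the amount in controversy is 196,000 dollars, which meets the $100,000 floor. Satisfied.
  (d) The claim is a contract claim, not an employment claim. Satisfied.
  → The court has jurisdiction.
The Istdale District Court:
  (a) The corporate defendant(s) have their principal place of business in Yarmarsh, not Istdale. But every defendant has filed written consent, and the 'unless' clause therefore excuses the requirement. Condition met.
  (b) The amount in controversy is 196,000 dollars, which meets the 50,000 dollars floor. Condition met.
  (c) The plaintiff resides in Yarmarsh, which is not Istdale, which satisfies one of the alternatives. Condition met.
  (d) The amount in controversy is $196,000, above the $150,000 ceiling. The proviso offers no rescue either, since the claim is a contract claim, not an employment claim. Fails.
  (e) The claim does not concern real property; no party resides in Istdale — no alternative holds. But the amount in controversy is 196,000 dollars, which meets the USD 180,500 floor, and the 'unless' clause therefore excuses the requirement. Condition met.
  → The court lacks jurisdiction.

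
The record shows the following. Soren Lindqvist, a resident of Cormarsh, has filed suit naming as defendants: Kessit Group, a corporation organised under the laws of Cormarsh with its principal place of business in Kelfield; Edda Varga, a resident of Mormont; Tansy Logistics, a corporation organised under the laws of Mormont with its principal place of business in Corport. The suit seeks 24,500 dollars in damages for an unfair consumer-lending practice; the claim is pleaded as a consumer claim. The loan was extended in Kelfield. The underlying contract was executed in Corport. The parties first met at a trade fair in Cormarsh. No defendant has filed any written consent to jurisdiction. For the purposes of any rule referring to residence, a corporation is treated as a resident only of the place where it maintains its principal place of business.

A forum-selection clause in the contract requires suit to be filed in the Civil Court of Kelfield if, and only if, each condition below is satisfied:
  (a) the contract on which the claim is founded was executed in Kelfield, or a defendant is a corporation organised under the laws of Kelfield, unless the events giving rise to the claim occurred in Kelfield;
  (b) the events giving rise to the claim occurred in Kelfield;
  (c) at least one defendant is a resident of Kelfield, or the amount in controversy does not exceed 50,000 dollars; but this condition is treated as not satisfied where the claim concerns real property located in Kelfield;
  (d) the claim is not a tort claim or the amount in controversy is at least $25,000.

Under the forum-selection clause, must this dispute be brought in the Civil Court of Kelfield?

The Civil Court of Kelfield:
  (a) The contract was executed in Corport, not Kelfield; the corporate defendant(s) are organised in Cormarsh, Mormont, not Kelfield — every alternative fails. The proviso rescues it, though: the operative events occurred in Kelfield. Condition met.
  (b) The operative events occurred in Kelfield. Satisfied.
  (c) Kessit Group resides in Kelfield, so this disjunct is met. The carve-out does not apply: the claim does not concern real property. Condition met.
  (d) The claim is a consumer claim, not a tort claim, so this disjunct is met. Condition met.
  → Forum clause is triggered.

Yes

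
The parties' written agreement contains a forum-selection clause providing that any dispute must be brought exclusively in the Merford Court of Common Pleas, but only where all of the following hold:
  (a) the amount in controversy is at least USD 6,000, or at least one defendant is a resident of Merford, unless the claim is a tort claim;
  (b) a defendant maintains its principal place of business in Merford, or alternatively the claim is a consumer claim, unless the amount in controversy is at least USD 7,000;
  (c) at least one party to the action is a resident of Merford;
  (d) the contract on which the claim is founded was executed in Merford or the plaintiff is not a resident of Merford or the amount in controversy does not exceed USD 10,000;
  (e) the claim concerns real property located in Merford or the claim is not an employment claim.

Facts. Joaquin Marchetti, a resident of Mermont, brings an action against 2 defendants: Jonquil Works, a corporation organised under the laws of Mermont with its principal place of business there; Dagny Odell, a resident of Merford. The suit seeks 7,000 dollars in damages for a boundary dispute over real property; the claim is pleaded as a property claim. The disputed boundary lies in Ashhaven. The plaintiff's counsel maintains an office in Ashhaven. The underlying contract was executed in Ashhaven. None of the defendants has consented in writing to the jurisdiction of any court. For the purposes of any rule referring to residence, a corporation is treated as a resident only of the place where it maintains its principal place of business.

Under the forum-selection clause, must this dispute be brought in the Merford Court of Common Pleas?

The Merford Court of Common Pleas:
  (a) The amount in controversy is USD 7,000, which meets the USD 6,000 floor, which satisfies one of the alternatives. Condition met.
  (b) The corporate defendant(s) have their principal place of business in Mermont, not Merford; the claim is a property claim, not a consumer claim — no alternative holds. The proviso rescues it, though: the amount in controversy is $7,000, which meets the 7,000 dollars floor. Met.
  (c) Dagny Odell resides in Merford. Met.
  (d) The plaintiff resides in Mermont, which is not Merford, which satisfies one of the alternatives. Met.
  (e) The claim is a property claim, not an employment claim, which satisfies one of the alternatives. Met.
  → The clause applies.

Yes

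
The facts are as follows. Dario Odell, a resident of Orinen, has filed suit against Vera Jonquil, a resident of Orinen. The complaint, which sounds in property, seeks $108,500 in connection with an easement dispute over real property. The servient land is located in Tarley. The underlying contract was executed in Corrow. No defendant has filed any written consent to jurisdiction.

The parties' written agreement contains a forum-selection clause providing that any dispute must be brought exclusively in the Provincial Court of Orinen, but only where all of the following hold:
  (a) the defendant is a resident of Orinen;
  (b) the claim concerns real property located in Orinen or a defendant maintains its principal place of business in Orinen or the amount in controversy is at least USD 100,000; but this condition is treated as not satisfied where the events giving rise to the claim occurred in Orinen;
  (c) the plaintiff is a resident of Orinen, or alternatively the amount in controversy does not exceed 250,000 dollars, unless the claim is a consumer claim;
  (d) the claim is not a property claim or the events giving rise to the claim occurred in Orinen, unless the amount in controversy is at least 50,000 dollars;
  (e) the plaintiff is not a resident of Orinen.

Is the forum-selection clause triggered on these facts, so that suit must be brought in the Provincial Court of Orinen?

No

The Provincial Court of Orinen:
  (a) The defendant resides in Orinen. Condition met.
  (b) The amount in controversy is $108,500, which meets the 100,000 dollars floor, which satisfies one of the alternatives. The carve-out does not apply: the operative events occurred in Tarley, not Orinen. Met.
  (c) The plaintiff resides in Orinen, so one alternative holds. Condition met.
  (d) The claim is a property claim; the operative events occurred in Tarley, not Orinen — none of the alternatives is met. The proviso rescues it, though: the amount in controversy is 108,500 dollars, which meets the USD 50,000 floor. Satisfied.
  (e) The plaintiff resides in Orinen. Fails.
  → The clause does not apply.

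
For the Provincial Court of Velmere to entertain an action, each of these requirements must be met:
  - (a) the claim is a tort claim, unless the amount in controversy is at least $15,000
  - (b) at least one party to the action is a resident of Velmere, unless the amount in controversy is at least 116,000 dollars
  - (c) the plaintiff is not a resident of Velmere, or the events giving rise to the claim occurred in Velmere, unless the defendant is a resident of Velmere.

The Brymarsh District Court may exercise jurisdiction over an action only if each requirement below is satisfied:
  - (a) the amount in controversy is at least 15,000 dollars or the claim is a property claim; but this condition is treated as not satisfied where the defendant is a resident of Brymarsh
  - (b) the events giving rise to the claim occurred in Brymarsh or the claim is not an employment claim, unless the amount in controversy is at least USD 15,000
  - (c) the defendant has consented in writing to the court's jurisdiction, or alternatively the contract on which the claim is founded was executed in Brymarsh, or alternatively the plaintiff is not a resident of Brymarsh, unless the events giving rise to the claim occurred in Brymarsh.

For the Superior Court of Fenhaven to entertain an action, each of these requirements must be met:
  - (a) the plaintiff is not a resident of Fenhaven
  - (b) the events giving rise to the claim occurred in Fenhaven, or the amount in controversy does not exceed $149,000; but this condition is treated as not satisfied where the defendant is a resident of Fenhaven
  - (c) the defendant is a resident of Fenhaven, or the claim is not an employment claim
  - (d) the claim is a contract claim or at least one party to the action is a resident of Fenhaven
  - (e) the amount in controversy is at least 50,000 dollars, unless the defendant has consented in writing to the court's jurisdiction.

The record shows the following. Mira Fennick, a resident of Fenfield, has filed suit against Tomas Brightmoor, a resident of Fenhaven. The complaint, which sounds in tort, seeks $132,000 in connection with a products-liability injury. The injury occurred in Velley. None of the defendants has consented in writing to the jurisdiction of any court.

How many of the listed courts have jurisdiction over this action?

The Provincial Court of Velmere:
  (a) The claim is a tort claim. Condition met.
  (b) No party resides in Velmere. However, the amount in controversy is USD 132,000, which meets the $116,000 floor, so the 'unless' proviso supplies this condition. Met.
  (c) The plaintiff resides in Fenfield, which is not Velmere, so one alternative holds. Condition met.
  → All conditions met; jurisdiction exists.
The Brymarsh District Court:
  (a) The amount in controversy is $132,000, which meets the USD 15,000 floor, so one alternative holds. And the carve-out is inapplicable — the defendant resides in Fenhaven, not Brymarsh. Condition met.
  (b) The claim is a tort claim, not an employment claim — that alternative is enough. Met.
  (c) The plaintiff resides in Fenfield, which is not Brymarsh, which satisfies one of the alternatives. Met.
  → All conditions met; jurisdiction exists.
The Superior Court of Fenhaven:
  (a) The plaintiff resides in Fenfield, which is not Fenhaven. Condition met.
  (b) The amount in controversy is $132,000, within the 149,000 dollars ceiling, so this disjunct is met. But the defendant resides in Fenhaven, triggering the carve-out and defeating this condition. Not satisfied.
  (c) The defendant resides in Fenhaven — that alternative is enough. Satisfied.
  (d) Tomas Brightmoor resides in Fenhaven, which satisfies one of the alternatives. Satisfied.
  (e) The amount in controversy is USD 132,000, which meets the 50,000 dollars floor. Condition met.
  → Not every requirement is met — no jurisdiction.
Courts with jurisdiction: the Provincial Court of Velmere, the Brymarsh District Court — 2 in total.

2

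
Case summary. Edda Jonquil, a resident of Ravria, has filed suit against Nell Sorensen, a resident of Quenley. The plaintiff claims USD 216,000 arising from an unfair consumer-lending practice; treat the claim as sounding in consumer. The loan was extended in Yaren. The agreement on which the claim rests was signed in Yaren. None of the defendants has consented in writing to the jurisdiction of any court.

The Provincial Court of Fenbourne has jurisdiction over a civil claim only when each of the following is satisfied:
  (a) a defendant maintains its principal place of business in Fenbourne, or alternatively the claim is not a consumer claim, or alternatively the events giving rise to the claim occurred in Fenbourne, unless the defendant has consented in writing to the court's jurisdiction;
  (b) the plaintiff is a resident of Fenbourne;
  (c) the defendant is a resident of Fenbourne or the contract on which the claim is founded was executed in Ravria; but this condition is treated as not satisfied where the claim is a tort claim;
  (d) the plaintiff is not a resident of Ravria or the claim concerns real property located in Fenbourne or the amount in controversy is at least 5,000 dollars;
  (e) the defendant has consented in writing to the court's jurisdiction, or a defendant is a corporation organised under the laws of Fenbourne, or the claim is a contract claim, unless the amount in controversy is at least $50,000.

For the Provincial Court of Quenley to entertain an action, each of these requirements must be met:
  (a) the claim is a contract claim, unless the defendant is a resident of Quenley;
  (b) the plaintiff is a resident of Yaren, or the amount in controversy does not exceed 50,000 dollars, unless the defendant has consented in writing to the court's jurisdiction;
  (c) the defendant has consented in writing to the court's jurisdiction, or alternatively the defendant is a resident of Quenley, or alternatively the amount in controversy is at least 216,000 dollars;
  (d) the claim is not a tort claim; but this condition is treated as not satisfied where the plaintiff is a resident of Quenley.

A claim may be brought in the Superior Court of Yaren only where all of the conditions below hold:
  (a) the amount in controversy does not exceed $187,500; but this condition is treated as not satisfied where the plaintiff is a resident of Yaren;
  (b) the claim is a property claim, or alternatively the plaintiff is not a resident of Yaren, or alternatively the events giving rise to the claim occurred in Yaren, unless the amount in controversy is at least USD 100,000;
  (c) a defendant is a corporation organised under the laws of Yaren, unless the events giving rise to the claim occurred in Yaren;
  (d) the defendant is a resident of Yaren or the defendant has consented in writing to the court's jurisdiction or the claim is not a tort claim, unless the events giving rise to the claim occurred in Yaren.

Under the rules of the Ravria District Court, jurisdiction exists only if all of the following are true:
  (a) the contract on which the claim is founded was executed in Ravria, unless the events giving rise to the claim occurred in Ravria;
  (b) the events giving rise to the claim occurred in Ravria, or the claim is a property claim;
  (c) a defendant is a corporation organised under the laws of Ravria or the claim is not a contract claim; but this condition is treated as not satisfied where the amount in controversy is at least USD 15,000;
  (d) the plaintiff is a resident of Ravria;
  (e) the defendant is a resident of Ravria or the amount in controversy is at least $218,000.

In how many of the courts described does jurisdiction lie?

The Provincial Court of Fenbourne:
  (a) No defendant is a corporation; the claim is a consumer claim; the operative events occurred in Yaren, not Fenbourne — none of the alternatives is met. And no such written consent has been filed, so the proviso does not save it. Fails.
  (b) The plaintiff resides in Ravria, not Fenbourne. Not satisfied.
  (c) The defendant resides in Quenley, not Fenbourne; the contract was executed in Yaren, not Ravria — every alternative fails. Not met.
  (d) The amount in controversy is USD 216,000, which meets the USD 5,000 floor — that alternative is enough. Met.
  (e) No such written consent has been filed; no defendant is a corporation; the claim is a consumer claim, not a contract claim — every alternative fails. The proviso rescues it, though: the amount in controversy is 216,000 dollars, which meets the $50,000 floor. Met.
  → No jurisdiction.
The Provincial Court of Quenley:
  (a) The claim is a consumer claim, not a contract claim. However, the defendant resides in Quenley, so the 'unless' proviso supplies this condition. Satisfied.
  (b) The plaintiff resides in Ravria, not Yaren; the amount in controversy is $216,000, above the $50,000 ceiling — no alternative holds. Nor does the 'unless' clause help: no such written consent has been filed. Fails.
  (c) The defendant resides in Quenley, so this disjunct is met. Satisfied.
  (d) The claim is a consumer claim, not a tort claim. The carve-out does not apply: the plaintiff resides in Ravria, not Quenley. Met.
  → The court lacks jurisdiction.
The Superior Court of Yaren:
  (a) The amount in controversy is USD 216,000, above the USD 187,500 ceiling. Not met.
  (b) The plaintiff resides in Ravria, which is not Yaren, so this disjunct is met. Condition met.
  (c) No defendant is a corporation. However, the operative events occurred in Yaren, so the 'unless' proviso supplies this condition. Condition met.
  (d) The claim is a consumer claim, not a tort claim, which satisfies one of the alternatives. Met.
  → Not every requirement is met — no jurisdiction.
The Ravria District Court:
  (a) The contract was executed in Yaren, not Ravria. And the operative events occurred in Yaren, not Ravria, so the proviso does not save it. Condition not met.
  (b) The operative events occurred in Yaren, not Ravria; the claim is a consumer claim, not a property claim — no alternative holds. Not satisfied.
  (c) The claim is a consumer claim, not a contract claim, so one alternative holds. But the carve-out bites: the amount in controversy is 216,000 dollars, which meets the 15,000 dollars floor. Not satisfied.
  (d) The plaintiff resides in Ravria. Condition met.
  (e) The defendant resides in Quenley, not Ravria; the amount in controversy is USD 216,000, below the $218,000 floor — none of the alternatives is met. Not satisfied.
  → At least one condition fails; no jurisdiction.
No court satisfies all of its conditions.

0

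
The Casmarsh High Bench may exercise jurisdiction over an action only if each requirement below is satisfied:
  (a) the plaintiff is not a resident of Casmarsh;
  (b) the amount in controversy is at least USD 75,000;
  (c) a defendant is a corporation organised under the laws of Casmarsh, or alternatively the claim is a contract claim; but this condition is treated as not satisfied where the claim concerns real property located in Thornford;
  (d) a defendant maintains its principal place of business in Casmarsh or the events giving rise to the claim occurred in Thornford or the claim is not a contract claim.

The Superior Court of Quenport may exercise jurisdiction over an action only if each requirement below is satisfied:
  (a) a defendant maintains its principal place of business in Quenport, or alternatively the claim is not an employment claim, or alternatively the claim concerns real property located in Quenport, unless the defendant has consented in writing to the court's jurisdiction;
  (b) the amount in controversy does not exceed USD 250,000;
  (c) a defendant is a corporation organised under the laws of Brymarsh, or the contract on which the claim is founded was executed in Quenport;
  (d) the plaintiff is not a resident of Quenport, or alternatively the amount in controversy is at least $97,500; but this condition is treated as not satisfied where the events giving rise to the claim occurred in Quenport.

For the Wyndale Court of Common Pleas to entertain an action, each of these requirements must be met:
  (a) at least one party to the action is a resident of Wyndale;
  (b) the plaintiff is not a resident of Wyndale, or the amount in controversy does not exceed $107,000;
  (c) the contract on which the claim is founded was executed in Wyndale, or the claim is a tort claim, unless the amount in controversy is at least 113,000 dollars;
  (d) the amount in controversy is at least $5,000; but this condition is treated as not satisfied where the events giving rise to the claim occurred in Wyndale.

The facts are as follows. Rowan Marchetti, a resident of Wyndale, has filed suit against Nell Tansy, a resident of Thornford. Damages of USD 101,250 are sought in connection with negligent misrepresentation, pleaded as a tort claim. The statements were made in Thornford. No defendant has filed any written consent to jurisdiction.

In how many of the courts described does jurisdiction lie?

The Casmarsh High Bench:
  (a) The plaintiff resides in Wyndale, which is not Casmarsh. Condition met.
  (b) The amount in controversy is 101,250 dollars, which meets the 75,000 dollars floor. Condition met.
  (c) No defendant is a corporation; the claim is a tort claim, not a contract claim — none of the alternatives is met. Not satisfied.
  (d) The operative events occurred in Thornford — that alternative is enough. Met.
  → Not every requirement is met — no jurisdiction.
The Superior Court of Quenport:
  (a) The claim is a tort claim, not an employment claim, so one alternative holds. Condition met.
  (b) The amount in controversy is 101,250 dollars, within the USD 250,000 ceiling. Met.
  (c) No defendant is a corporation; no contract (and hence no place of execution) is alleged — no alternative holds. Not met.
  (d) The plaintiff resides in Wyndale, which is not Quenport — that alternative is enough. The carve-out does not apply: the operative events occurred in Thornford, not Quenport. Met.
  → Not every requirement is met — no jurisdiction.
The Wyndale Court of Common Pleas:
  (a) Rowan Marchetti resides in Wyndale. Condition met.
  (b) The amount in controversy is 101,250 dollars, within the USD 107,000 ceiling, so this disjunct is met. Met.
  (c) The claim is a tort claim — that alternative is enough. Condition met.
  (d) The amount in controversy is 101,250 dollars, which meets the $5,000 floor. And the carve-out is inapplicable — the operative events occurred in Thornford, not Wyndale. Satisfied.
  → All conditions met; jurisdiction exists.
Courts with jurisdiction: the Wyndale Court of Common Pleas — 1 in total.

1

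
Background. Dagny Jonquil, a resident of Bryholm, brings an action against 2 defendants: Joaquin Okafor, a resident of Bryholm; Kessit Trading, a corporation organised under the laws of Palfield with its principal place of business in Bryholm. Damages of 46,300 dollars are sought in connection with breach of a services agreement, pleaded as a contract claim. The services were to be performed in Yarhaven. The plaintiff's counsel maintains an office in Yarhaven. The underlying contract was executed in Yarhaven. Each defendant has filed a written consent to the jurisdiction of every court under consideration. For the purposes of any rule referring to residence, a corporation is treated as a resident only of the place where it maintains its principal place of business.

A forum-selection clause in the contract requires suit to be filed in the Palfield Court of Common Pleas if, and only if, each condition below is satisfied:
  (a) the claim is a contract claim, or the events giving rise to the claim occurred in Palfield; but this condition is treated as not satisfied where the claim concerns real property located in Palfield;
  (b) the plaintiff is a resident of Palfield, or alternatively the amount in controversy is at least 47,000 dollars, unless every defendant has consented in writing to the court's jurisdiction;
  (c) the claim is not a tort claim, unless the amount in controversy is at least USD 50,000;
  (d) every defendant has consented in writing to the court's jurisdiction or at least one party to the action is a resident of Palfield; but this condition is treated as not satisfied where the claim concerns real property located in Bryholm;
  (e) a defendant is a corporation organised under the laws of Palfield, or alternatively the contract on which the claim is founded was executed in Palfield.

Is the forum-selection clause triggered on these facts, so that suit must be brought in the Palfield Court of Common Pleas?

The Palfield Court of Common Pleas:
  (a) The claim is a contract claim, which satisfies one of the alternatives. The carve-out does not apply: the claim does not concern real property. Condition met.
  (b) The plaintiff resides in Bryholm, not Palfield; the amount in controversy is $46,300, below the 47,000 dollars floor — none of the alternatives is met. But every defendant has filed written consent, and the 'unless' clause therefore excuses the requirement. Met.
  (c) The claim is a contract claim, not a tort claim. Condition met.
  (d) Every defendant has filed written consent, so one alternative holds. The carve-out does not apply: the claim does not concern real property. Condition met.
  (e) Kessit Trading is organised under the laws of Palfield, so one alternative holds. Satisfied.
  → The clause applies.

Yes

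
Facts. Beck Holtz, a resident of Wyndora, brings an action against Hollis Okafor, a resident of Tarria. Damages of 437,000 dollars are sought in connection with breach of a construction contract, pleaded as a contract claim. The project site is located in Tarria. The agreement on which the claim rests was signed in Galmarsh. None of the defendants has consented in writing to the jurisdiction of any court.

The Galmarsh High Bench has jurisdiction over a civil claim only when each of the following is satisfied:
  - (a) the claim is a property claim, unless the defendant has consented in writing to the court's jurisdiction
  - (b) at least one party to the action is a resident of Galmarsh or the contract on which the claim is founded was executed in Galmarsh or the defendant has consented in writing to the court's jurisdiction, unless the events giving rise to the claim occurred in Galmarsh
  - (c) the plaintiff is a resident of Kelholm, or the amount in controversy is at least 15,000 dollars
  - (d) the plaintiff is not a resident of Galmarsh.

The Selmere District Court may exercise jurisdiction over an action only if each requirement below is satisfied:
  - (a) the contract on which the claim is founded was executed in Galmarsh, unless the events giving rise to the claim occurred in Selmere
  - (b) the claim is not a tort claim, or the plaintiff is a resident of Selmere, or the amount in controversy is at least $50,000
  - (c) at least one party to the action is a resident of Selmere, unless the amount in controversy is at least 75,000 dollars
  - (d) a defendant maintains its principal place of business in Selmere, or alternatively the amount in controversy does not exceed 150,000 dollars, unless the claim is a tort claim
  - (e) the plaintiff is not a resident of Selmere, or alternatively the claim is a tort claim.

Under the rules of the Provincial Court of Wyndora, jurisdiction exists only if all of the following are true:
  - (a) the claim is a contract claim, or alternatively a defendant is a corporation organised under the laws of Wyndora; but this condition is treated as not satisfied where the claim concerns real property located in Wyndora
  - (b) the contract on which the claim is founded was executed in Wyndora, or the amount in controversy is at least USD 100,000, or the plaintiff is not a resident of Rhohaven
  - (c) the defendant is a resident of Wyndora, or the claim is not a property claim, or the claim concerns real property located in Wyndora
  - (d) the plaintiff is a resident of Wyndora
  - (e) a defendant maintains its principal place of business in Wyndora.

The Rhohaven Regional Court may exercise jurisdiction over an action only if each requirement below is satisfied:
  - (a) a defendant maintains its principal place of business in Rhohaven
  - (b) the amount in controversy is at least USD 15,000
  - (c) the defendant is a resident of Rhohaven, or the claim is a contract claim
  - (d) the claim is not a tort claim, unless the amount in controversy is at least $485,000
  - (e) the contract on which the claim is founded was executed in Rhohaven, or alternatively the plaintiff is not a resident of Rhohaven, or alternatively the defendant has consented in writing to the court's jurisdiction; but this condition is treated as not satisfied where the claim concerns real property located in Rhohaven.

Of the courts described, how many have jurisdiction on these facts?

0

The Galmarsh High Bench:
  (a) The claim is a contract claim, not a property claim. Nor does the 'unless' clause help: no such written consent has been filed. Not met.
  (b) The contract was executed in Galmarsh, so this disjunct is met. Met.
  (c) The amount in controversy is $437,000, which meets the $15,000 floor, so one alternative holds. Satisfied.
  (d) The plaintiff resides in Wyndora, which is not Galmarsh. Satisfied.
  → Not every requirement is met — no jurisdiction.
The Selmere District Court:
  (a) The contract was executed in Galmarsh. Satisfied.
  (b) The claim is a contract claim, not a tort claim, so one alternative holds. Satisfied.
  (c) No party resides in Selmere. But the amount in controversy is 437,000 dollars, which meets the USD 75,000 floor, and the 'unless' clause therefore excuses the requirement. Met.
  (d) No defendant is a corporation; the amount in controversy is 437,000 dollars, above the USD 150,000 ceiling — no alternative holds. And the claim is a contract claim, not a tort claim, so the proviso does not save it. Not met.
  (e) The plaintiff resides in Wyndora, which is not Selmere, so this disjunct is met. Met.
  → The court lacks jurisdiction.
The Provincial Court of Wyndora:
  (a) The claim is a contract claim — that alternative is enough. And the carve-out is inapplicable — the claim does not concern real property. Satisfied.
  (b) The amount in controversy is USD 437,000, which meets the $100,000 floor, so this disjunct is met. Satisfied.
  (c) The claim is a contract claim, not a property claim, so one alternative holds. Condition met.
  (d) The plaintiff resides in Wyndora. Satisfied.
  (e) No defendant is a corporation. Condition not met.
  → Not every requirement is met — no jurisdiction.
The Rhohaven Regional Court:
  (a) No defendant is a corporation. Fails.
  (b) The amount in controversy is USD 437,000, which meets the $15,000 floor. Satisfied.
  (c) The claim is a contract claim, so one alternative holds. Satisfied.
  (d) The claim is a contract claim, not a tort claim. Satisfied.
  (e) The plaintiff resides in Wyndora, which is not Rhohaven, which satisfies one of the alternatives. The carve-out does not apply: the claim does not concern real property. Condition met.
  → No jurisdiction.
No court satisfies all of its conditions.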